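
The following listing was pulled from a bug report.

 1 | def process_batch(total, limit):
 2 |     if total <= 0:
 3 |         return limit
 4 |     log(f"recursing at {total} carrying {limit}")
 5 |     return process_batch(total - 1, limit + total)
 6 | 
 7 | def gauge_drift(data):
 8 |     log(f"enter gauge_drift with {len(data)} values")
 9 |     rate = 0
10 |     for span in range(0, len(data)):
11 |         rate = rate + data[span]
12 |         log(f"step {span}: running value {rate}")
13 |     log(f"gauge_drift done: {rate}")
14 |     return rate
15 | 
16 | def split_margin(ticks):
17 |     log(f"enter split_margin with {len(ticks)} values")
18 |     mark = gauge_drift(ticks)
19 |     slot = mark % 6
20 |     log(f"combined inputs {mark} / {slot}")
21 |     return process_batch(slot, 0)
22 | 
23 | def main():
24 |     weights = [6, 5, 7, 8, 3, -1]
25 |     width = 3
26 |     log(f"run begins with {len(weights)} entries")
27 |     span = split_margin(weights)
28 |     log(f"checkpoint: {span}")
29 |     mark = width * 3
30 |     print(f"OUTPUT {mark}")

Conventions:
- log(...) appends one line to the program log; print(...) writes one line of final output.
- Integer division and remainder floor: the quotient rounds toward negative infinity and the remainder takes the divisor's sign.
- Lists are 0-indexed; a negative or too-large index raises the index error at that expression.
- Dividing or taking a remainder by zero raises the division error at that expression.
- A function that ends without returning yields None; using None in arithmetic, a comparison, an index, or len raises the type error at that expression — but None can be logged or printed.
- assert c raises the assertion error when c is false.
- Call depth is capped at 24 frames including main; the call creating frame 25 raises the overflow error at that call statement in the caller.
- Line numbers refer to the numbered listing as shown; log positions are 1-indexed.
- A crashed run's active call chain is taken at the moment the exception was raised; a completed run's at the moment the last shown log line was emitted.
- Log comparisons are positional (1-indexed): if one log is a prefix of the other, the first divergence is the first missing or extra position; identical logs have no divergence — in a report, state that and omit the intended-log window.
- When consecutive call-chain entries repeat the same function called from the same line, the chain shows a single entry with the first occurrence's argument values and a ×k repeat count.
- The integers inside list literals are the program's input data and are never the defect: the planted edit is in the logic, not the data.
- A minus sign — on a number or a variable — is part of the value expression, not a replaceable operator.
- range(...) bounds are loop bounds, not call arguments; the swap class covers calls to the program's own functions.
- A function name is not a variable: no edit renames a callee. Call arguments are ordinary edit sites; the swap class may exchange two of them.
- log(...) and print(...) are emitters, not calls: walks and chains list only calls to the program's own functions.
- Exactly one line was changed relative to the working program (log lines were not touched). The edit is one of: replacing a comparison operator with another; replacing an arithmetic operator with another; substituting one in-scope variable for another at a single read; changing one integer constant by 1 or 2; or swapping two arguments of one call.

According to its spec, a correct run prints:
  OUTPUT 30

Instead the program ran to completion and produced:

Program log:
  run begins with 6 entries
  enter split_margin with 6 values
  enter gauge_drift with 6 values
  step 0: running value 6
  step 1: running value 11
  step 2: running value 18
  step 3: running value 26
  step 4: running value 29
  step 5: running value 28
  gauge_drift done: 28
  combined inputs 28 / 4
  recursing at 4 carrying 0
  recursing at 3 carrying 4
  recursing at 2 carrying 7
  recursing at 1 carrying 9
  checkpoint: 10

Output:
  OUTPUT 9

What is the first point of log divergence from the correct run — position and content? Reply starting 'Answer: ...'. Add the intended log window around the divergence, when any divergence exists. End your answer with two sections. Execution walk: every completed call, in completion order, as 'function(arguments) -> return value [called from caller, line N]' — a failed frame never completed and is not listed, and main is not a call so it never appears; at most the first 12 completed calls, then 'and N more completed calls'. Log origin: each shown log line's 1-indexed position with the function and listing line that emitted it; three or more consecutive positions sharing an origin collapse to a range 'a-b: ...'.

Answer: none; the two logs match at every position.
Execution walk:
  gauge_drift([6, 5, 7, 8, 3, -1]) -> 28  [called from split_margin, line 18]
  process_batch(0, 10) -> 10  [called from process_batch, line 5]
  process_batch(1, 9) -> 10  [called from process_batch, line 5]
  process_batch(2, 7) -> 10  [called from process_batch, line 5]
  process_batch(3, 4) -> 10  [called from process_batch, line 5]
  process_batch(4, 0) -> 10  [called from split_margin, line 21]
  split_margin([6, 5, 7, 8, 3, -1]) -> 10  [called from main, line 27]
Log origin:
  1: logged in main at line 26
  2: logged in split_margin at line 17
  3: logged in gauge_drift at line 8
  4-9: logged in gauge_drift at line 12
  10: logged in gauge_drift at line 13
  11: logged in split_margin at line 20
  12-15: logged in process_batch at line 4
  16: logged in main at line 28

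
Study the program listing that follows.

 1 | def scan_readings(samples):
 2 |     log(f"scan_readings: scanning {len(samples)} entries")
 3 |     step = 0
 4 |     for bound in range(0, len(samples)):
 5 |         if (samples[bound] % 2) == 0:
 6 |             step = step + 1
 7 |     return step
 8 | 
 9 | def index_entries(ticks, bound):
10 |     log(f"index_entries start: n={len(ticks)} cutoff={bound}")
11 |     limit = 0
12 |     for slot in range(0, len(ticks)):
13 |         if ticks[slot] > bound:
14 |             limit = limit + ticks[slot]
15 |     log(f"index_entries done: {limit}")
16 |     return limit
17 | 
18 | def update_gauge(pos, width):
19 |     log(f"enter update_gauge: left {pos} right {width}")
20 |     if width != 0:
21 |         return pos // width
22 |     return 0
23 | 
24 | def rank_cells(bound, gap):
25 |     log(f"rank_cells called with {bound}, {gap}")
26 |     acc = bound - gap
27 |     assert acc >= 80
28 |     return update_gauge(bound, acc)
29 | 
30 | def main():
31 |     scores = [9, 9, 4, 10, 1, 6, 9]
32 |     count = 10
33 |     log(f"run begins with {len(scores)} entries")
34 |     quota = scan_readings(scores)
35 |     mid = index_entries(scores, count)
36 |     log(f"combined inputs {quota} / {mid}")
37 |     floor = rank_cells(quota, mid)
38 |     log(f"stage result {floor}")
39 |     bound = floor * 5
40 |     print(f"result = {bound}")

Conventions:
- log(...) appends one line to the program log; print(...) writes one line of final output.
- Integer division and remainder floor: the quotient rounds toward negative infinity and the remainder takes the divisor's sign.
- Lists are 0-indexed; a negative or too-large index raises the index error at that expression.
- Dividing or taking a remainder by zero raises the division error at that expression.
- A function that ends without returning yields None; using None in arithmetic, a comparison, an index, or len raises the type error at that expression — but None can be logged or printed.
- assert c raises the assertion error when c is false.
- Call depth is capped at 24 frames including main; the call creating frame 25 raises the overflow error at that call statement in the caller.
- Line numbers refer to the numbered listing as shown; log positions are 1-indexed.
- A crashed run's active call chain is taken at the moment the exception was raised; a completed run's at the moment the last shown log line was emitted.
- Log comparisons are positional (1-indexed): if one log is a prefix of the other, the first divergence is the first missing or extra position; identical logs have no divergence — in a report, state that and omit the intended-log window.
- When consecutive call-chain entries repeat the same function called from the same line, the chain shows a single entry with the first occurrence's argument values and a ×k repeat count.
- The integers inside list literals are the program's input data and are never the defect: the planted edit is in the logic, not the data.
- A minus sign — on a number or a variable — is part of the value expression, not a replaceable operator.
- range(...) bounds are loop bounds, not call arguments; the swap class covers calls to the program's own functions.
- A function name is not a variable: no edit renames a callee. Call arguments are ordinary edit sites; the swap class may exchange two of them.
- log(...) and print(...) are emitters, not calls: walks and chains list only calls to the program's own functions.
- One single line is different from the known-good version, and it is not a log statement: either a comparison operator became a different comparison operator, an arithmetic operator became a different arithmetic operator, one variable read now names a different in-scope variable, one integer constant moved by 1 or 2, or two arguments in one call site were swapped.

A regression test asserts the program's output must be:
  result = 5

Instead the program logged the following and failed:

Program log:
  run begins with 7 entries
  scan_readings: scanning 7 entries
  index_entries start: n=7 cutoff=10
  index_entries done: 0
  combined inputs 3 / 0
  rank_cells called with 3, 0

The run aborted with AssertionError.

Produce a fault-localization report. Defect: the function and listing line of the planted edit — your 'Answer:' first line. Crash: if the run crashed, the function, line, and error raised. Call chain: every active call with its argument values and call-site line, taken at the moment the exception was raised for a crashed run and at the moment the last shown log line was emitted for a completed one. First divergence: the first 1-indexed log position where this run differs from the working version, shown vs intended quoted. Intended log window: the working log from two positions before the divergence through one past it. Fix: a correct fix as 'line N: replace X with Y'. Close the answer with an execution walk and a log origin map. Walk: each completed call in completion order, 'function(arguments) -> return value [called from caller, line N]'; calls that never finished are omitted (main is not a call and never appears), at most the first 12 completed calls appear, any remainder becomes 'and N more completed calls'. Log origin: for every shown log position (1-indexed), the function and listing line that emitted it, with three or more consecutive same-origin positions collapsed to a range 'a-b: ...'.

Answer: the defect is in rank_cells at line 27.
The tell: The faulty run's log stops after 6 lines; the working version's next line would be 'enter update_gauge: left 3 right 3'.
Crash: rank_cells, line 27, AssertionError.
Call chain: main -> rank_cells(3, 0) (called at line 37).
First divergence: position 7; the shown log stops at 6 lines while the working version next logs 'enter update_gauge: left 3 right 3'.
Intended log window:
  5: combined inputs 3 / 0
  6: rank_cells called with 3, 0
  7: enter update_gauge: left 3 right 3
  8: stage result 1
Execution walk:
  scan_readings([9, 9, 4, 10, 1, 6, 9]) -> 3  [called from main, line 34]
  index_entries([9, 9, 4, 10, 1, 6, 9], 10) -> 0  [called from main, line 35]
Log origin:
  1: logged in main at line 33
  2: logged in scan_readings at line 2
  3: logged in index_entries at line 10
  4: logged in index_entries at line 15
  5: logged in main at line 36
  6: logged in rank_cells at line 25
A correct fix: line 27: replace `>=` with `<=`.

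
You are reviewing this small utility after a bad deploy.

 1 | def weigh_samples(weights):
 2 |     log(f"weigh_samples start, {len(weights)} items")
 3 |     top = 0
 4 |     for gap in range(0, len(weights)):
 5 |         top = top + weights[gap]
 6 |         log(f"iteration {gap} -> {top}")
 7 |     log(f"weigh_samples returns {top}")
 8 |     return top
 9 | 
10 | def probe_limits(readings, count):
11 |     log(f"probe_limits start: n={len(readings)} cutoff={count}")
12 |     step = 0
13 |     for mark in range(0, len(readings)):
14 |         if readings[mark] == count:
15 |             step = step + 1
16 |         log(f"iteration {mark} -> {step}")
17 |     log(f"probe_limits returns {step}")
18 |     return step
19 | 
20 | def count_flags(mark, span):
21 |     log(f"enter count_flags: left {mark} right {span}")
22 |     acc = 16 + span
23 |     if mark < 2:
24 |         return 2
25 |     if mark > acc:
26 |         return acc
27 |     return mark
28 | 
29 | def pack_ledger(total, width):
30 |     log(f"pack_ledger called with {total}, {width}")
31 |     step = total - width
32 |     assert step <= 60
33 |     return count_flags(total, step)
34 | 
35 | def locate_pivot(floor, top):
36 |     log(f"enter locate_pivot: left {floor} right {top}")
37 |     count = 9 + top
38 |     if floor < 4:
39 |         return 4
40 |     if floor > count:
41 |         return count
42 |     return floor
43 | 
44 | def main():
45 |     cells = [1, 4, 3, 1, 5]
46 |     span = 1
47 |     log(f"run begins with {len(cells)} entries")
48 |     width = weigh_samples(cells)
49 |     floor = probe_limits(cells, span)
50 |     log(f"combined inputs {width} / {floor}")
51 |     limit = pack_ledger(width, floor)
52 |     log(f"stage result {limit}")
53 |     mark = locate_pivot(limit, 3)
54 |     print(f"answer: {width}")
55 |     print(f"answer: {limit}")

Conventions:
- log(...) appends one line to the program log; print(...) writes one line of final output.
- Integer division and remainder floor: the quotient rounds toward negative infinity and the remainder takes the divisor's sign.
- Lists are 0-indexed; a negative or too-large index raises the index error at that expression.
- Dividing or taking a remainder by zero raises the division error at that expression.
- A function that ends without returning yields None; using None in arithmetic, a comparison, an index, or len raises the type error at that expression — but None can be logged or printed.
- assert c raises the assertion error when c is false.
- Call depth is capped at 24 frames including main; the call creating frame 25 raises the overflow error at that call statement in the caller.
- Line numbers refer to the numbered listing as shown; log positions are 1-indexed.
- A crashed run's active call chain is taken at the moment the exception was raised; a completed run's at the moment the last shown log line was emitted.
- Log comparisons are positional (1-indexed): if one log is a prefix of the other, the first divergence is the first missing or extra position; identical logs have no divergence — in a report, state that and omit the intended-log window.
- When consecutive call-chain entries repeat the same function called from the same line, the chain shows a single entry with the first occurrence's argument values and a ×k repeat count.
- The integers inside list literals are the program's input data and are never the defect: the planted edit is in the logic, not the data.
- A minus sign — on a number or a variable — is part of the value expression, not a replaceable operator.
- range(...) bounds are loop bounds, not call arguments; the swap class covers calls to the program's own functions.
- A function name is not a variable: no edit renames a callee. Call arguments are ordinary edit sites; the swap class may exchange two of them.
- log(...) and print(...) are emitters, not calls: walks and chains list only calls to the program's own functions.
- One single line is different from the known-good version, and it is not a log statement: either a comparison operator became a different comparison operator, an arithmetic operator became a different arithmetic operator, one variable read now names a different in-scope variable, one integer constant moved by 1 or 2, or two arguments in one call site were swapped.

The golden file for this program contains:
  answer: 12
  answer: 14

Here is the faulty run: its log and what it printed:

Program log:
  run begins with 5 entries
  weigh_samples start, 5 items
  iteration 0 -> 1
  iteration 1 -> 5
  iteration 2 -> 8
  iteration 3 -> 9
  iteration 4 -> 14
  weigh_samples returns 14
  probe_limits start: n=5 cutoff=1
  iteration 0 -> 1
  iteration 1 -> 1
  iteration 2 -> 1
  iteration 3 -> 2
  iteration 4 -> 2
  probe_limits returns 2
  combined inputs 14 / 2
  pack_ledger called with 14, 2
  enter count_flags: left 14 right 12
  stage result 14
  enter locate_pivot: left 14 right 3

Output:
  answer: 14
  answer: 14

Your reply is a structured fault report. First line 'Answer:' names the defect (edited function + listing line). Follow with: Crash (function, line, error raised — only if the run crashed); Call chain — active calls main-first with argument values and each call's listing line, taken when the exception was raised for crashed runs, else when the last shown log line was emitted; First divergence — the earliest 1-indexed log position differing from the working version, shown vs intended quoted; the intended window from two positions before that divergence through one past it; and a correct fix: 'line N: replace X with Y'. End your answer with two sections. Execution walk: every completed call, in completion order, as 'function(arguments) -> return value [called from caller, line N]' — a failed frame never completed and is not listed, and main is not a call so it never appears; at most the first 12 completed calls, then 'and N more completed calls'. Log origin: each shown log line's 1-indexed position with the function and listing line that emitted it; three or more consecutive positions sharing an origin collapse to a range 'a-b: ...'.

Answer: the defect is in main at line 54.
Key fact: The two runs log identically and part ways only at the printed values.
Call chain: main -> locate_pivot(14, 3) (called at line 53).
First divergence: none — the logs agree in full.
Execution walk:
  weigh_samples([1, 4, 3, 1, 5]) -> 14  [called from main, line 48]
  probe_limits([1, 4, 3, 1, 5], 1) -> 2  [called from main, line 49]
  count_flags(14, 12) -> 14  [called from pack_ledger, line 33]
  pack_ledger(14, 2) -> 14  [called from main, line 51]
  locate_pivot(14, 3) -> 12  [called from main, line 53]
Log origin:
  1 — main, line 47
  2 — weigh_samples, line 2
  3-7 — weigh_samples, line 6
  8 — weigh_samples, line 7
  9 — probe_limits, line 11
  10-14 — probe_limits, line 16
  15 — probe_limits, line 17
  16 — main, line 50
  17 — pack_ledger, line 30
  18 — count_flags, line 21
  19 — main, line 52
  20 — locate_pivot, line 36
A correct fix: line 54: replace `width` with `mark`.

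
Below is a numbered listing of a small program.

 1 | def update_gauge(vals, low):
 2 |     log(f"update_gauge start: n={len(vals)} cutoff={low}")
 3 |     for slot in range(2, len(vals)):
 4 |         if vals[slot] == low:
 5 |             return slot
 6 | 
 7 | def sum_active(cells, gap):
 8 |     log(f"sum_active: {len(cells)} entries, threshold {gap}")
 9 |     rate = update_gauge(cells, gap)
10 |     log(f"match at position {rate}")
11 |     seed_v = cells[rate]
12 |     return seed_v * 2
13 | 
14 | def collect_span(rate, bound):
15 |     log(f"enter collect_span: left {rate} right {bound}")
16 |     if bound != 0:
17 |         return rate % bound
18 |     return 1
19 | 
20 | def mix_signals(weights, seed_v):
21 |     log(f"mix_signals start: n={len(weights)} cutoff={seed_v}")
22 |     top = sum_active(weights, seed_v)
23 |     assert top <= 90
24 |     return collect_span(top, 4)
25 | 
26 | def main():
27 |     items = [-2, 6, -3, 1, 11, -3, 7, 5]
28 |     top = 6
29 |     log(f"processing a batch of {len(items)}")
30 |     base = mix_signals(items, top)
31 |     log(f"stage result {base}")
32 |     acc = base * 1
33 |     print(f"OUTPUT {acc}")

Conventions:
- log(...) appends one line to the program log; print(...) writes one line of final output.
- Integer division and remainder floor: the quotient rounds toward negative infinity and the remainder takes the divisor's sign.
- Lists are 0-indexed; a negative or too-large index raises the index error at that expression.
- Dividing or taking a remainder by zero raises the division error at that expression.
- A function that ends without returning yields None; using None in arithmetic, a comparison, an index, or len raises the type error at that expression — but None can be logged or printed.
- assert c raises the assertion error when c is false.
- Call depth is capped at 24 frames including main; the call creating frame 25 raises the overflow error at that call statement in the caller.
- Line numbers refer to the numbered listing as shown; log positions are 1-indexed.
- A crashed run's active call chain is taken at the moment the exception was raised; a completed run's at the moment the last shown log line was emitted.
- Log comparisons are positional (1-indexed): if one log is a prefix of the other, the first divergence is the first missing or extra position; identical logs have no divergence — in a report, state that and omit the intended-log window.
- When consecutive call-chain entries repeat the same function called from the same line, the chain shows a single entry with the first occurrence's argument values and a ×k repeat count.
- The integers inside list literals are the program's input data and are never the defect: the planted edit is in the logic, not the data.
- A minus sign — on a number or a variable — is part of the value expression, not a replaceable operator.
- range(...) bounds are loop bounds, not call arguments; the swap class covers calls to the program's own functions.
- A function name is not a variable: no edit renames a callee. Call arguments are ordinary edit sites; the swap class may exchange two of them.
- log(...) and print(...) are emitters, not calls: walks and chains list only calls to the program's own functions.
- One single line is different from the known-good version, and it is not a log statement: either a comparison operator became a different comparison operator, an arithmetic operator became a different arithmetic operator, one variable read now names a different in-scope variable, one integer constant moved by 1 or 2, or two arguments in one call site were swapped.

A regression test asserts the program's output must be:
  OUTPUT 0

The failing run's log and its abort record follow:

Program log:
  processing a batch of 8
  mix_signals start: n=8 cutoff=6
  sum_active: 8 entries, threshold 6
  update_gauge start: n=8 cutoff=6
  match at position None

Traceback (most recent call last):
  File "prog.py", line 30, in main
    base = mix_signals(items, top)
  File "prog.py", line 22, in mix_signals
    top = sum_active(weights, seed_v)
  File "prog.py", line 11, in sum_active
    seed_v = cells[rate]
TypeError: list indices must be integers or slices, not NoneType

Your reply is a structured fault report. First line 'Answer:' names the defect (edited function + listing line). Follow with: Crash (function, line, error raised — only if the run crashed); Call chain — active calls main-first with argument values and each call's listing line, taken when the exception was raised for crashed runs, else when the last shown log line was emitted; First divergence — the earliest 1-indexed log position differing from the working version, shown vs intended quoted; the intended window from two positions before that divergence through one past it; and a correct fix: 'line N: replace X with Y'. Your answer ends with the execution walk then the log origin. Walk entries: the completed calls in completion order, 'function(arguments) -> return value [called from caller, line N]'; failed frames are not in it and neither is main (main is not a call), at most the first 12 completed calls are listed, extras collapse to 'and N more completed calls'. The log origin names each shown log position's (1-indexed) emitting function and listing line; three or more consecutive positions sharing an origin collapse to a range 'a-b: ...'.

Answer: the defect is in update_gauge at line 3.
Key fact: The earliest visible damage is log position 5 — 'match at position None' rather than the intended 'match at position 1'.
Crash: sum_active, line 11, TypeError.
Call chain: main -> mix_signals([-2, 6, -3, 1, 11, -3, 7, 5], 6) (called at line 30) -> sum_active([-2, 6, -3, 1, 11, -3, 7, 5], 6) (called at line 22).
First divergence: position 5 — the shown line 'match at position None' should read 'match at position 1'.
Intended log window:
  3: sum_active: 8 entries, threshold 6
  4: update_gauge start: n=8 cutoff=6
  5: match at position 1
  6: enter collect_span: left 12 right 4
Execution walk:
  update_gauge([-2, 6, -3, 1, 11, -3, 7, 5], 6) -> None  [called from sum_active, line 9]
Origin of each log line:
  1: logged in main at line 29
  2: logged in mix_signals at line 21
  3: logged in sum_active at line 8
  4: logged in update_gauge at line 2
  5: logged in sum_active at line 10
A correct fix: line 3: replace `2` with `0`.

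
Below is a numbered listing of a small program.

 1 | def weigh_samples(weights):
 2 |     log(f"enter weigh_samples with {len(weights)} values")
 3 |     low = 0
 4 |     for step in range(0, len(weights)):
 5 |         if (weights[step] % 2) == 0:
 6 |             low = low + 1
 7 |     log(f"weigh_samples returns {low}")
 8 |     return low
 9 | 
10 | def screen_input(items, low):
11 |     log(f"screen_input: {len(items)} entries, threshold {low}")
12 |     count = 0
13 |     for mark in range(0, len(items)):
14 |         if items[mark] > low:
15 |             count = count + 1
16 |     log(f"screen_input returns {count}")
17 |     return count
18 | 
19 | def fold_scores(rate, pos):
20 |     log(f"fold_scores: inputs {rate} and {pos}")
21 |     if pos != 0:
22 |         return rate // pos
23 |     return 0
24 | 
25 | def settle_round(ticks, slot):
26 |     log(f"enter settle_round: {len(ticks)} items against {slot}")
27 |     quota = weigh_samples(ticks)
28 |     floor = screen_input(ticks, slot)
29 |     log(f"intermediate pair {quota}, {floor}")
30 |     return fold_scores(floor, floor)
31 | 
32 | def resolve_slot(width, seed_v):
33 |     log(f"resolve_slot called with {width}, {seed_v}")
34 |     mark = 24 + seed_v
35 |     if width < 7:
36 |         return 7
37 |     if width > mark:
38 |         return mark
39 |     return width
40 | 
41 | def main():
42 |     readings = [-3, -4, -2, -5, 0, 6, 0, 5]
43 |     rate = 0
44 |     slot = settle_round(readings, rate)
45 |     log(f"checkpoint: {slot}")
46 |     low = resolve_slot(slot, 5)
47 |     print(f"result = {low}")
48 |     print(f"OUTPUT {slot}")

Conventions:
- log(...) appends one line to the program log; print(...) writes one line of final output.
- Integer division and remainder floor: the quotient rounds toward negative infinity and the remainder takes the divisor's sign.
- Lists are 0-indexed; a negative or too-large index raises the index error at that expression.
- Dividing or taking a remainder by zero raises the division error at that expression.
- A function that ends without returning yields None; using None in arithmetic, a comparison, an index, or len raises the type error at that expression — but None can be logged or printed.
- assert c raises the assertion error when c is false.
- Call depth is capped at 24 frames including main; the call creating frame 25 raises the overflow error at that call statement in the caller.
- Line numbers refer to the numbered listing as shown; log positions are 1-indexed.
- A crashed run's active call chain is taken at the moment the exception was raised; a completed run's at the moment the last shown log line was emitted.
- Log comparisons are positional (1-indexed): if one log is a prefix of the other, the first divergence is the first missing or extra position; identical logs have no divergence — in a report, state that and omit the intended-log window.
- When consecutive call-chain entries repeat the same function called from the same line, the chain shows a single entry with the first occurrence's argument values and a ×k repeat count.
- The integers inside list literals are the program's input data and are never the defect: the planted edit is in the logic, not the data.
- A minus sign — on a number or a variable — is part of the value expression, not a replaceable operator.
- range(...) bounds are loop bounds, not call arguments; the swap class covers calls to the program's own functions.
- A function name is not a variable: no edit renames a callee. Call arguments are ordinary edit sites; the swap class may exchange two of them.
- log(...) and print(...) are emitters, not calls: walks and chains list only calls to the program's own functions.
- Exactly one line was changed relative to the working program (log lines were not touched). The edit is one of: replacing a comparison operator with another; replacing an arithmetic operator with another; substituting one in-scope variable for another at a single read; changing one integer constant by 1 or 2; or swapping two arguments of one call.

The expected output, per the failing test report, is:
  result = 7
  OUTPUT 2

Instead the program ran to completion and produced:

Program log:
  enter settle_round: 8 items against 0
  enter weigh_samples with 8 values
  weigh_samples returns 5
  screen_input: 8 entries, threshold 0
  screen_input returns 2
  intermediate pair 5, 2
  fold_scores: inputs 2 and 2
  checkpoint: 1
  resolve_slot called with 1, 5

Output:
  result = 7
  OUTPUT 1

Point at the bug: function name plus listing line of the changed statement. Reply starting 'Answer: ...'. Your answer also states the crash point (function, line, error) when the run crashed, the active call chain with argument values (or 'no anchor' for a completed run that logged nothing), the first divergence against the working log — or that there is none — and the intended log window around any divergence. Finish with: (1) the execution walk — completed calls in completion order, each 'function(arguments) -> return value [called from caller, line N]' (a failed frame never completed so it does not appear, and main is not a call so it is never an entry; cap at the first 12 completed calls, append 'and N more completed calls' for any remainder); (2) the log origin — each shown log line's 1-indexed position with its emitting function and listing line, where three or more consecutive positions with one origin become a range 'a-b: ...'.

Answer: the defect is in settle_round at line 30.
Key observation: At log position 7 the runs split — shown 'fold_scores: inputs 2 and 2', but the working version logs 'fold_scores: inputs 5 and 2'.
Call chain: main -> resolve_slot(1, 5) (called at line 46).
First divergence: position 7; shown 'fold_scores: inputs 2 and 2' vs intended 'fold_scores: inputs 5 and 2'.
Intended log window:
  5: screen_input returns 2
  6: intermediate pair 5, 2
  7: fold_scores: inputs 5 and 2
  8: checkpoint: 2
Execution walk:
  weigh_samples([-3, -4, -2, -5, 0, 6, 0, 5]) -> 5  [called from settle_round, line 27]
  screen_input([-3, -4, -2, -5, 0, 6, 0, 5], 0) -> 2  [called from settle_round, line 28]
  fold_scores(2, 2) -> 1  [called from settle_round, line 30]
  settle_round([-3, -4, -2, -5, 0, 6, 0, 5], 0) -> 1  [called from main, line 44]
  resolve_slot(1, 5) -> 7  [called from main, line 46]
Log origin:
  1: emitted by settle_round (line 26)
  2: emitted by weigh_samples (line 2)
  3: emitted by weigh_samples (line 7)
  4: emitted by screen_input (line 11)
  5: emitted by screen_input (line 16)
  6: emitted by settle_round (line 29)
  7: emitted by fold_scores (line 20)
  8: emitted by main (line 45)
  9: emitted by resolve_slot (line 33)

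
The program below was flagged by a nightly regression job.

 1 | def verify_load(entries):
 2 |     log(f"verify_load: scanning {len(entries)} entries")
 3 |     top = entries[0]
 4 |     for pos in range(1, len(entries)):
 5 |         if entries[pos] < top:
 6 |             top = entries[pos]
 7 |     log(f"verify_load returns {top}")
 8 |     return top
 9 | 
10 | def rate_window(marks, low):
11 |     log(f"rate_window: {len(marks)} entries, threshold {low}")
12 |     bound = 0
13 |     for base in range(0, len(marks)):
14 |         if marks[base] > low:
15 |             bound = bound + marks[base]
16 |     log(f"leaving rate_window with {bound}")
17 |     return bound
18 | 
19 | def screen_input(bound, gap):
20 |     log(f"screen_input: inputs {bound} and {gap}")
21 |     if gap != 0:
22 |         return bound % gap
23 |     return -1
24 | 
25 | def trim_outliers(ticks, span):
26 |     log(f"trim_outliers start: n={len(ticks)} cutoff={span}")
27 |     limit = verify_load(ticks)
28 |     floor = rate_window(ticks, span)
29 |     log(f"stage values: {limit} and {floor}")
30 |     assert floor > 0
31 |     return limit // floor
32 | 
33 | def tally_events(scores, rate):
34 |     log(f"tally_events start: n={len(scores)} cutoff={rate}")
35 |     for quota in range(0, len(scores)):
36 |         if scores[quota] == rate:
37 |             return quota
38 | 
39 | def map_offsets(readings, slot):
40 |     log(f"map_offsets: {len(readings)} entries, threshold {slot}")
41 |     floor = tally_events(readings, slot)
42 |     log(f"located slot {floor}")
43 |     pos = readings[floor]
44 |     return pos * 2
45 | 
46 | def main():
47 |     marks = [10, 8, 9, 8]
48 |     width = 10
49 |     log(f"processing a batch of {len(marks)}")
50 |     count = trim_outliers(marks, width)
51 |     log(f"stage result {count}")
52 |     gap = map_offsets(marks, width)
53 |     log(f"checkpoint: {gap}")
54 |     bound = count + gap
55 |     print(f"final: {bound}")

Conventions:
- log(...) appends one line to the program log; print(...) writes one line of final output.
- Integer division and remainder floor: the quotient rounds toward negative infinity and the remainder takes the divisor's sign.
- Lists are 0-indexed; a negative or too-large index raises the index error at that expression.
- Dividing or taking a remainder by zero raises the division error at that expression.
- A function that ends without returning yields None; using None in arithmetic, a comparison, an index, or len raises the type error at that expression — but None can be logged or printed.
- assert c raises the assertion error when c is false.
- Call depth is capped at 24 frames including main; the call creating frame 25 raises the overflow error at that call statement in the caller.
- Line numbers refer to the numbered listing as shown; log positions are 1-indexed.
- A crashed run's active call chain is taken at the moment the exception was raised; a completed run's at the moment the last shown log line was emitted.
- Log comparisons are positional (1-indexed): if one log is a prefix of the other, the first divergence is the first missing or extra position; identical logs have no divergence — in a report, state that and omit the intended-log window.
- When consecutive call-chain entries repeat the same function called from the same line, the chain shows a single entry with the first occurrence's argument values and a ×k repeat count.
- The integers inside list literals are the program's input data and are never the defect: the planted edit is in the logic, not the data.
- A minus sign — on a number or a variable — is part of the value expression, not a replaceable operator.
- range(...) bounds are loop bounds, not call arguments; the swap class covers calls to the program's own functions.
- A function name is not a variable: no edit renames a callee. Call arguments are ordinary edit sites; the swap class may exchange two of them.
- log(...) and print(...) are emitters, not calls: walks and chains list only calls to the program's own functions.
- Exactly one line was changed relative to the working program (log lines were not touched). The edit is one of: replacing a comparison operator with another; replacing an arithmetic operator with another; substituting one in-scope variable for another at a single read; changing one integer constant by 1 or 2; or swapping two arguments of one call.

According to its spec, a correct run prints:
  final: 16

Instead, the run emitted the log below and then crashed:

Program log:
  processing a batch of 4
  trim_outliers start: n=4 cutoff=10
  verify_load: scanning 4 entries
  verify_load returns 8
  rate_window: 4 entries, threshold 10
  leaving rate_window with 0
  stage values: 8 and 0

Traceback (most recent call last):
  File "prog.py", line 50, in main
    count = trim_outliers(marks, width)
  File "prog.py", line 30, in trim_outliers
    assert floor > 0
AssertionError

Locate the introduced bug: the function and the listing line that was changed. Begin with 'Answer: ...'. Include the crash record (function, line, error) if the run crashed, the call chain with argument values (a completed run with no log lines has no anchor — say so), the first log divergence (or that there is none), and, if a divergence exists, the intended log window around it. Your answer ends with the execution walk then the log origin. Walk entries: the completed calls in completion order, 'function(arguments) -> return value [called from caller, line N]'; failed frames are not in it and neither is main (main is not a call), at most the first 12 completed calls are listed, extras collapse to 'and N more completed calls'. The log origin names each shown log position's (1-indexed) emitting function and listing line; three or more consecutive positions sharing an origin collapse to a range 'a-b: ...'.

Answer: the defect is in main at line 48.
Key observation: Everything matches until log position 2, which reads 'trim_outliers start: n=4 cutoff=10' in place of 'trim_outliers start: n=4 cutoff=8'.
Crash: trim_outliers, line 30, AssertionError.
Call chain: main -> trim_outliers([10, 8, 9, 8], 10) (called at line 50).
First divergence: position 2 — shown 'trim_outliers start: n=4 cutoff=10', intended 'trim_outliers start: n=4 cutoff=8'.
Intended log window:
  1: processing a batch of 4
  2: trim_outliers start: n=4 cutoff=8
  3: verify_load: scanning 4 entries
Execution walk:
  verify_load([10, 8, 9, 8]) -> 8  [called from trim_outliers, line 27]
  rate_window([10, 8, 9, 8], 10) -> 0  [called from trim_outliers, line 28]
Log origin:
  1: logged in main at line 49
  2: logged in trim_outliers at line 26
  3: logged in verify_load at line 2
  4: logged in verify_load at line 7
  5: logged in rate_window at line 11
  6: logged in rate_window at line 16
  7: logged in trim_outliers at line 29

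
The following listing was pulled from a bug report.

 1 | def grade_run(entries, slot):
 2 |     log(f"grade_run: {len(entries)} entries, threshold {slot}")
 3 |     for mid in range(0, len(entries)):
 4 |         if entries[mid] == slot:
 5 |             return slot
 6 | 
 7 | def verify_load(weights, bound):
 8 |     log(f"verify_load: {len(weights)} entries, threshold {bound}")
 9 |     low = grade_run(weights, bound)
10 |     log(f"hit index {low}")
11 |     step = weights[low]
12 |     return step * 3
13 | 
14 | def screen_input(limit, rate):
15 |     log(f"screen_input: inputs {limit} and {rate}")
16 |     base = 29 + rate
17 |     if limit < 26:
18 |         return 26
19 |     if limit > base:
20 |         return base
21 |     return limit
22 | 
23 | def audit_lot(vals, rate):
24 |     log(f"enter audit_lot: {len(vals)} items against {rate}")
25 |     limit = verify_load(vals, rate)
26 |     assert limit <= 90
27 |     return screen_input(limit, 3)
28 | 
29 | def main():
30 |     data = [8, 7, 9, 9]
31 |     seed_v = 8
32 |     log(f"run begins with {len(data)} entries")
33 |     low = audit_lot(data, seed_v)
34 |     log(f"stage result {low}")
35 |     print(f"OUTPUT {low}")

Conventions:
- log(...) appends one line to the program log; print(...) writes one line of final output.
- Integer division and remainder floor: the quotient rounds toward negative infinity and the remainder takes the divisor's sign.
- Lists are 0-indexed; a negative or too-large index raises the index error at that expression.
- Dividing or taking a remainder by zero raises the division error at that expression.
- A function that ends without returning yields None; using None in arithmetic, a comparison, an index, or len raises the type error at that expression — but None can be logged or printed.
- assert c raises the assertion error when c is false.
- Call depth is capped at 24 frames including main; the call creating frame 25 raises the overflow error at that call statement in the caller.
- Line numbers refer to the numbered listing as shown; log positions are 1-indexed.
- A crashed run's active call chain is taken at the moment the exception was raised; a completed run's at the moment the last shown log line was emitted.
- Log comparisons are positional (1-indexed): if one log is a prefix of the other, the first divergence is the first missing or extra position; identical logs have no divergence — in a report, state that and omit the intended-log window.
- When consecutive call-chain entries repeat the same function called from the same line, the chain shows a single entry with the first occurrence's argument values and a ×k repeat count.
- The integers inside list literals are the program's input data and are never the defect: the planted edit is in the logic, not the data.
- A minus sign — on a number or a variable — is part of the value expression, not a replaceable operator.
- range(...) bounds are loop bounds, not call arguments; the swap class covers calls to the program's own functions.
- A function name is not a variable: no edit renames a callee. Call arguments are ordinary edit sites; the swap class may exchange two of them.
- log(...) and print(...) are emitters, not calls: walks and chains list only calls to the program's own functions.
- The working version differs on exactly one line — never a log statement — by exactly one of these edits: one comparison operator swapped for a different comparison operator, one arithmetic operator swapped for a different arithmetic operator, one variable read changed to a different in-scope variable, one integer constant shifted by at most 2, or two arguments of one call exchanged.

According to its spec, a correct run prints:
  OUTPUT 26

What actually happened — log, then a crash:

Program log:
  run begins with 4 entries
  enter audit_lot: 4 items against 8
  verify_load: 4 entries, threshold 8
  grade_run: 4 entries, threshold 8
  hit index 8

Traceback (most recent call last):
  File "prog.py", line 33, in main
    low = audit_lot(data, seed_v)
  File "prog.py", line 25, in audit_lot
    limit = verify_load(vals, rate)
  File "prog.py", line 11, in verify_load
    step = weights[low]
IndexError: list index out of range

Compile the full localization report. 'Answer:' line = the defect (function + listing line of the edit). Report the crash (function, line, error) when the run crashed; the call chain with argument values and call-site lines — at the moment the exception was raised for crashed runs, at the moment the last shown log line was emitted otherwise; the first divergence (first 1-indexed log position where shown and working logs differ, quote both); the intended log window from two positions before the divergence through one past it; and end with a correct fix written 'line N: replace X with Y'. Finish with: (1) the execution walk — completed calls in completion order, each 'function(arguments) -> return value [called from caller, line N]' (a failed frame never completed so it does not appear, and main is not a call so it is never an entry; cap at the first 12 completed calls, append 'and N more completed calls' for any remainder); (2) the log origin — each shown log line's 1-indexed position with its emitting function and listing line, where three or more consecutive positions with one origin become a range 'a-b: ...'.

Answer: the defect is in grade_run at line 5.
The tell: Log line 5 is where behavior first shows: 'hit index 8' appears instead of 'hit index 0'.
Crash: verify_load, line 11, IndexError.
Call chain: main -> audit_lot([8, 7, 9, 9], 8) (called at line 33) -> verify_load([8, 7, 9, 9], 8) (called at line 25).
First divergence: position 5; shown 'hit index 8' vs intended 'hit index 0'.
Intended log window:
  3: verify_load: 4 entries, threshold 8
  4: grade_run: 4 entries, threshold 8
  5: hit index 0
  6: screen_input: inputs 24 and 3
Execution walk:
  grade_run([8, 7, 9, 9], 8) -> 8  [called from verify_load, line 9]
Log origins:
  1 — main, line 32
  2 — audit_lot, line 24
  3 — verify_load, line 8
  4 — grade_run, line 2
  5 — verify_load, line 10
A correct fix: line 5: replace `slot` with `mid`.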